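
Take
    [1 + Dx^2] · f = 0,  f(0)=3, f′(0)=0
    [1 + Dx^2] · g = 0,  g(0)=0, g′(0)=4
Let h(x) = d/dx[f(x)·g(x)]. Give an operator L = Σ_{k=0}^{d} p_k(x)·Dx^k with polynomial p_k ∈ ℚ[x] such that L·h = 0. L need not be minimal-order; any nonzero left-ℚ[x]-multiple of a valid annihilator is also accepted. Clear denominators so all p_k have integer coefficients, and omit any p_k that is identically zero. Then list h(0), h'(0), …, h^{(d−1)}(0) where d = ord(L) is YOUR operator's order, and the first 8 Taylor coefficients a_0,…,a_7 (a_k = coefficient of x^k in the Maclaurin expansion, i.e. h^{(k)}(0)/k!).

f: a_k = 3, 0, -3/2, 0, 1/8, 0, -1/240, 0, …
g: a_k = 0, 4, 0, -2/3, 0, 1/30, 0, -1/1260, …
Sym-product of L_f,L_g gives L₀ (≤ ord 4).
Derive L from L₀ (diff closure).
L = 4 + Dx^2  (order 2).
h: a_k = 12, 0, -24, 0, 8, 0, -16/15, 0, …
ICs: h(0) = 12, h′(0) = 0.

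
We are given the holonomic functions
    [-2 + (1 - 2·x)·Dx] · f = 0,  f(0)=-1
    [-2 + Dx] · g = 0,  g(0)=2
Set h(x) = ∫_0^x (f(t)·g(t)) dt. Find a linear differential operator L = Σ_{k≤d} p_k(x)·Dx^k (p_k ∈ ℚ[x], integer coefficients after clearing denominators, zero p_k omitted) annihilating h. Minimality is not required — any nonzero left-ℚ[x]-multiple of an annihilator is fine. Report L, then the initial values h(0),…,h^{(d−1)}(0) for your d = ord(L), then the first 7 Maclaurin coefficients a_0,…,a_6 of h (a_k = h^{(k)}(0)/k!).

L = (4 - 4·x)·Dx + (-1 + 2·x)·Dx^2  (order 2).
h: a_k = 0, -2, -4, -20/3, -32/3, -52/3, -1304/45, …
ICs: h(0) = 0, h′(0) = -2.

f: a_k = -1, -2, -4, -8, -16, -32, -64, …
g: a_k = 2, 4, 4, 8/3, 4/3, 8/15, 8/45, …
L₀ := L_f ⊗_s L_g (sym. prod.), ord ≤ 1.
h=∫h₀ ⇒ L = L₀·Dx.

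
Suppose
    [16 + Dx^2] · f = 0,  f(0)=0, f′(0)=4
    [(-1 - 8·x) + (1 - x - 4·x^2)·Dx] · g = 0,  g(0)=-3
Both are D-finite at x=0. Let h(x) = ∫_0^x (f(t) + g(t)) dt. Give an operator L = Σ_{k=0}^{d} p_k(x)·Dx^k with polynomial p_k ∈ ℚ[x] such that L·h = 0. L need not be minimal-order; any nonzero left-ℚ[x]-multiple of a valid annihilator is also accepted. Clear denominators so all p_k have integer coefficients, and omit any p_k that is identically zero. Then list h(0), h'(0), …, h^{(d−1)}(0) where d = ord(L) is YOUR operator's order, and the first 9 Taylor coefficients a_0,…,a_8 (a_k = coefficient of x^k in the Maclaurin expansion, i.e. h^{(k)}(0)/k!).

L = (-560 - 4608·x - 1664·x^2 - 6144·x^3 - 10240·x^4 - 16384·x^5)·Dx + (208 - 272·x - 896·x^2 + 1408·x^3 + 1536·x^4 - 6144·x^5 - 8192·x^6)·Dx^2 + (-35 - 288·x - 104·x^2 - 384·x^3 - 640·x^4 - 1024·x^5)·Dx^3 + (13 - 17·x - 56·x^2 + 88·x^3 + 96·x^4 - 384·x^5 - 512·x^6)·Dx^4  (order 4).
h: a_k = 0, -3, 1/2, -5, -113/12, -87/5, -2797/90, -543/7, -417769/2520, …
ICs: h(0) = 0, h′(0) = -3, h′′(0) = 1, h′′′(0) = -30.

f: a_k = 0, 4, 0, -32/3, 0, 128/15, 0, -1024/315, 0, …
g: a_k = -3, -3, -15, -27, -87, -195, -543, -1323, -3495, …
h₀=f+g: left-lcm gives L₀, ord ≤ 3.
h=∫h₀ ⇒ L = L₀·Dx.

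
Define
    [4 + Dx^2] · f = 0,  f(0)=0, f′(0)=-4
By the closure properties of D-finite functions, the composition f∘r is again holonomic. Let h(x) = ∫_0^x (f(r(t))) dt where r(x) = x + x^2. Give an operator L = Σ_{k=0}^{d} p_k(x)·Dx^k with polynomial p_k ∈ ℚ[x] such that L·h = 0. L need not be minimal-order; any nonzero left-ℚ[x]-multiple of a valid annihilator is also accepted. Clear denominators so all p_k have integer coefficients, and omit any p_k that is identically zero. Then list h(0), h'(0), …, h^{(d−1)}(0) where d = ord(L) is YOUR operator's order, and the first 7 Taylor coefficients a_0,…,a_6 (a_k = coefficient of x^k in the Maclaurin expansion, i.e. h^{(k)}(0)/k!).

L = (4 + 24·x + 48·x^2 + 32·x^3)·Dx - 2·Dx^2 + (1 + 2·x)·Dx^3  (order 3).
h: a_k = 0, 0, -2, -4/3, 2/3, 8/5, 56/45, …
ICs: h(0) = 0, h′(0) = 0, h′′(0) = -4.

f: a_k = 0, -4, 0, 8/3, 0, -8/15, 0, …
h₀=f(r): pull back L_f along r ⇒ L₀.
h=∫h₀ ⇒ L = L₀·Dx.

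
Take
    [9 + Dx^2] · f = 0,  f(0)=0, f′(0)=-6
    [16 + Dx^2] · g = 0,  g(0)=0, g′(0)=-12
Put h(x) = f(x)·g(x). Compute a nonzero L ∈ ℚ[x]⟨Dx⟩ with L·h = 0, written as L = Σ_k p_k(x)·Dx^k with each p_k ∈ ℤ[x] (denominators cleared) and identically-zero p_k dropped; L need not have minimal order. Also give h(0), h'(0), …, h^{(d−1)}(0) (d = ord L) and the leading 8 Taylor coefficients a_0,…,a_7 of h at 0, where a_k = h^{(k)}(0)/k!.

f: a_k = 0, -6, 0, 9, 0, -81/20, 0, 243/280, …
g: a_k = 0, -12, 0, 32, 0, -128/5, 0, 1024/105, …
h₀=f·g: eliminate ⇒ L₀, order ≤ 2·2.
L = 49 + 50·Dx^2 + Dx^4  (order 4).
h: a_k = 0, 0, 72, 0, -300, 0, 2451/5, 0, …
ICs: h(0) = 0, h′(0) = 0, h′′(0) = 144, h′′′(0) = 0.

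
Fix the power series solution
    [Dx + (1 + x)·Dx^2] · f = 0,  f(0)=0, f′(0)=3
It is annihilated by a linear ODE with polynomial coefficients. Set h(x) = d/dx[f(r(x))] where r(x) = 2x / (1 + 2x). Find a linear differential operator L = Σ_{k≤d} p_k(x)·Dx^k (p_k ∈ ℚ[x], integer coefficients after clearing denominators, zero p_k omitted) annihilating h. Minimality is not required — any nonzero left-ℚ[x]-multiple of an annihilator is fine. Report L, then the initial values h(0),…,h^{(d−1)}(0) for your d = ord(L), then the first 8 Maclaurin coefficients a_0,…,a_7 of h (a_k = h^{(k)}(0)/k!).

f: a_k = 0, 3, -3/2, 1, -3/4, 3/5, -1/2, 3/7, …
h₀=f(r): pull back L_f along r ⇒ L₀.
Differentiate: ansatz ord ≤ ord L₀ ⇒ L.
L = (6 + 16·x) + (1 + 6·x + 8·x^2)·Dx  (order 1).
h: a_k = 6, -36, 168, -720, 2976, -12096, 48768, -195840, …
ICs: h(0) = 6.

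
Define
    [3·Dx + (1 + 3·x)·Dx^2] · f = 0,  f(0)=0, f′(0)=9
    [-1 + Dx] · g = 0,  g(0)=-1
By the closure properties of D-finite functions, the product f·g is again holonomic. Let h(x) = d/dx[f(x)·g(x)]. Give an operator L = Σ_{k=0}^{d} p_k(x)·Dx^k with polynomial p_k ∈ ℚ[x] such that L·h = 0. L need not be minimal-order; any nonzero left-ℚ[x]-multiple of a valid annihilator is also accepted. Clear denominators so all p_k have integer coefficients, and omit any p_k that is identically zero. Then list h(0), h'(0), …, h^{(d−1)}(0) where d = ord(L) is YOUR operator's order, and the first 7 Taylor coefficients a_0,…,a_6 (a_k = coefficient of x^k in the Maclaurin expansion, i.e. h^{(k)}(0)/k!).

L = (13 - 12·x + 9·x^2) + (-11 + 15·x - 18·x^2)·Dx + (-2 - 3·x + 9·x^2)·Dx^2  (order 2).
h: a_k = -9, 9, -54, 156, -3867/8, 11763/8, -44561/10, …
ICs: h(0) = -9, h′(0) = 9.

f: a_k = 0, 9, -27/2, 27, -243/4, 729/5, -729/2, …
g: a_k = -1, -1, -1/2, -1/6, -1/24, -1/120, -1/720, …
L₀ := L_f ⊗_s L_g (sym. prod.), ord ≤ 2.
Differentiate: ansatz ord ≤ ord L₀ ⇒ L.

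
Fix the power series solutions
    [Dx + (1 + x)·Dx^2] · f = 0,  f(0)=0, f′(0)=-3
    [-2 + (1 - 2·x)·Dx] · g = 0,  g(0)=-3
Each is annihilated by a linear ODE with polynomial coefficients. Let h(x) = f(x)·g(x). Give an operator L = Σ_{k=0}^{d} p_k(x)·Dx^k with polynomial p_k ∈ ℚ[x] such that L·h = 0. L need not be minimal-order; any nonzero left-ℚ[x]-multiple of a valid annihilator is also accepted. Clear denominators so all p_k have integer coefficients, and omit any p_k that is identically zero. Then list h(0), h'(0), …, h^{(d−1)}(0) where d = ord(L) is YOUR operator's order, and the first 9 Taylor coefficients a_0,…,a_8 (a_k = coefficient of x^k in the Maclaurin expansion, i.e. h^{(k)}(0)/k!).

f: a_k = 0, -3, 3/2, -1, 3/4, -3/5, 1/2, -3/7, 3/8, …
g: a_k = -3, -6, -12, -24, -48, -96, -192, -384, -768, …
f·g: L₀ = L_f ⊗_s L_g, ord ≤ 2·1.
L = 2 + (3 + 6·x)·Dx + (-1 + x + 2·x^2)·Dx^2  (order 2).
h: a_k = 0, 9, 27/2, 30, 231/4, 1173/10, 2331/10, 16362/35, 261477/280, …
ICs: h(0) = 0, h′(0) = 9.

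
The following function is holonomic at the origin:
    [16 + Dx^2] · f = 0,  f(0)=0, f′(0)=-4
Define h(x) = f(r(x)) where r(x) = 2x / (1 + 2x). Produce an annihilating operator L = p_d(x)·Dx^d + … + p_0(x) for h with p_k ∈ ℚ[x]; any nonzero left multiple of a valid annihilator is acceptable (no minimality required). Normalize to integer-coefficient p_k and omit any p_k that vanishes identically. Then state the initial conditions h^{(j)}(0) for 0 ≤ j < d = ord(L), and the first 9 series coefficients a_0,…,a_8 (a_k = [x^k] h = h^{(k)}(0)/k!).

L = 64 + (4 + 24·x + 48·x^2 + 32·x^3)·Dx + (1 + 8·x + 24·x^2 + 32·x^3 + 16·x^4)·Dx^2  (order 2).
h: a_k = 0, -8, 16, 160/3, -448, 24704/15, -3840, 1260032/315, 644096/45, …
ICs: h(0) = 0, h′(0) = -8.

f: a_k = 0, -4, 0, 32/3, 0, -128/15, 0, 1024/315, 0, …
L₀ from L_f via x↦r, Dx↦r'^{-1}Dx.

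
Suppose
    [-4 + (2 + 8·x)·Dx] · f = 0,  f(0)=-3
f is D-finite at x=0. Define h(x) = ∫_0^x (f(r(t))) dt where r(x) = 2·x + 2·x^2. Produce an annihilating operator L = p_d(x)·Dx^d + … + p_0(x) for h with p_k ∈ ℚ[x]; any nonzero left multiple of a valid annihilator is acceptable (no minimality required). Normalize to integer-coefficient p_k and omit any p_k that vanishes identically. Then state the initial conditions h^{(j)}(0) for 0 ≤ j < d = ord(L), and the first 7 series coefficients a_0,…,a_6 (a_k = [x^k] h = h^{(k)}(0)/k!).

f: a_k = -3, -6, 6, -12, 30, -84, 252, …
Substitute x→r, Dx→(1/r')Dx; clear ⇒ L₀.
h=∫h₀ ⇒ L = L₀·Dx.
L = (-4 - 8·x)·Dx + (1 + 8·x + 8·x^2)·Dx^2  (order 2).
h: a_k = 0, -3, -6, 4, -12, 216/5, -176, …
ICs: h(0) = 0, h′(0) = -3.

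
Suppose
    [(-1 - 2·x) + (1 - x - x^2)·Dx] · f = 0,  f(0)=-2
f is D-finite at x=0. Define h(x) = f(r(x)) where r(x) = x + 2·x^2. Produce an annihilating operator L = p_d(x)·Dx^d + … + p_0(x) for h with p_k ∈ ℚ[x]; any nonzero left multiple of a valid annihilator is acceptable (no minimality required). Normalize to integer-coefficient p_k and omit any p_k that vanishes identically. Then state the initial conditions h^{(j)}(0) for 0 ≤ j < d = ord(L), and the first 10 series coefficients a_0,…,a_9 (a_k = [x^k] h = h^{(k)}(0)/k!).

f: a_k = -2, -2, -4, -6, -10, -16, -26, -42, -68, -110, …
Substitute x→r, Dx→(1/r')Dx; clear ⇒ L₀.
L = (1 + 6·x + 12·x^2 + 16·x^3) + (-1 + x + 3·x^2 + 4·x^3 + 4·x^4)·Dx  (order 1).
h: a_k = -2, -2, -8, -22, -62, -168, -474, -1314, -3656, -10166, …
ICs: h(0) = -2.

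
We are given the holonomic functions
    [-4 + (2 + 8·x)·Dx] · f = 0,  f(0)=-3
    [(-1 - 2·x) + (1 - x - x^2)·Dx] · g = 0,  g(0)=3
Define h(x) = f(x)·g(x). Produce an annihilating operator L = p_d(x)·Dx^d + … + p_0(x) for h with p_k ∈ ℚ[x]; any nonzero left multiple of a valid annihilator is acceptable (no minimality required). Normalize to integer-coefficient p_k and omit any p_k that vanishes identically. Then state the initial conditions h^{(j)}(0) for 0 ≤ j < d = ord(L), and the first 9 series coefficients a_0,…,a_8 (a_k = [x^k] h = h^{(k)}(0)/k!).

L = (3 + 4·x + 6·x^2) + (-1 - 3·x + 5·x^2 + 4·x^3)·Dx  (order 1).
h: a_k = -9, -27, -18, -81, -9, -342, 405, -2313, 5814, …
ICs: h(0) = -9.

f: a_k = -3, -6, 6, -12, 30, -84, 252, -792, 2574, …
g: a_k = 3, 3, 6, 9, 15, 24, 39, 63, 102, …
Sym-product of L_f,L_g gives L₀ (≤ ord 1).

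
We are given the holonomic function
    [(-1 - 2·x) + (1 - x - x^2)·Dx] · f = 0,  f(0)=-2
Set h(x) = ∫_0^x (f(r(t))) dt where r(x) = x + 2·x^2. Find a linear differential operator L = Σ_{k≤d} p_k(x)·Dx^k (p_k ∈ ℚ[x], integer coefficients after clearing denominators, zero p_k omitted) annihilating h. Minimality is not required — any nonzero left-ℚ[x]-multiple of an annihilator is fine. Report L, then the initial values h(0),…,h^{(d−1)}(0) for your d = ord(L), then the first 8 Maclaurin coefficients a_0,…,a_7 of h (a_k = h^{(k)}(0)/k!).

L = (1 + 6·x + 12·x^2 + 16·x^3)·Dx + (-1 + x + 3·x^2 + 4·x^3 + 4·x^4)·Dx^2  (order 2).
h: a_k = 0, -2, -1, -8/3, -11/2, -62/5, -28, -474/7, …
ICs: h(0) = 0, h′(0) = -2.

f: a_k = -2, -2, -4, -6, -10, -16, -26, -42, …
L₀ from L_f via x↦r, Dx↦r'^{-1}Dx.
Integrate: L := L₀·Dx.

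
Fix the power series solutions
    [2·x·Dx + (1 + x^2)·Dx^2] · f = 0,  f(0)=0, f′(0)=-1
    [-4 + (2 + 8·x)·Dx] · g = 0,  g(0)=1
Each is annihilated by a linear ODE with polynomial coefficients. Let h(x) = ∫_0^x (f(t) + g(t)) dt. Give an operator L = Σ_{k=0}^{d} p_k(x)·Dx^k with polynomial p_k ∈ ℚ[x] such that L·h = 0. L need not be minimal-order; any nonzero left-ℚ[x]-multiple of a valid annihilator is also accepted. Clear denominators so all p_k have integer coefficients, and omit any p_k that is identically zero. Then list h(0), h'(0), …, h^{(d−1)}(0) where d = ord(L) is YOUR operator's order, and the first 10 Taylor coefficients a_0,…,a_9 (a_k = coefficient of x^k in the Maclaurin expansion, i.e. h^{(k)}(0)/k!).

f: a_k = 0, -1, 0, 1/3, 0, -1/5, 0, 1/7, 0, -1/9, …
g: a_k = 1, 2, -2, 4, -10, 28, -84, 264, -858, 2860, …
L₀ := lclm(L_f,L_g); ord L₀ ≤ 2+1.
h=∫h₀ ⇒ L = L₀·Dx.
L = (-4 - 40·x + 12·x^2 + 24·x^3)·Dx^2 + (-14 - 16·x - 50·x^2 + 48·x^3 + 84·x^4)·Dx^3 + (-2 - 6·x + 12·x^2 + 18·x^3 + 14·x^4 + 24·x^5)·Dx^4  (order 4).
h: a_k = 0, 1, 1/2, -2/3, 13/12, -2, 139/30, -12, 1849/56, -286/3, …
ICs: h(0) = 0, h′(0) = 1, h′′(0) = 1, h′′′(0) = -4.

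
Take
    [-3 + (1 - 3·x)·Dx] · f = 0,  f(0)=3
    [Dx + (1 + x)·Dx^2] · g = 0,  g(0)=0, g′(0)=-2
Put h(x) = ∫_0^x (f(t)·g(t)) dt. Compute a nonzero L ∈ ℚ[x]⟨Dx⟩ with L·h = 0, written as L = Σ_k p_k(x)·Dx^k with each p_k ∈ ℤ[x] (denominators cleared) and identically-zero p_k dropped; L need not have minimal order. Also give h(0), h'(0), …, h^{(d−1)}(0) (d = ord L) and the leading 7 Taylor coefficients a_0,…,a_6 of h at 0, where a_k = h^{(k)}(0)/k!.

L = 3·Dx + (5 + 9·x)·Dx^2 + (-1 + 2·x + 3·x^2)·Dx^3  (order 3).
h: a_k = 0, 0, -3, -5, -47/4, -279/10, -1399/20, …
ICs: h(0) = 0, h′(0) = 0, h′′(0) = -6.

f: a_k = 3, 9, 27, 81, 243, 729, 2187, …
g: a_k = 0, -2, 1, -2/3, 1/2, -2/5, 1/3, …
h₀=f·g: eliminate ⇒ L₀, order ≤ 1·2.
h=∫₀ˣh₀: take L = L₀·Dx.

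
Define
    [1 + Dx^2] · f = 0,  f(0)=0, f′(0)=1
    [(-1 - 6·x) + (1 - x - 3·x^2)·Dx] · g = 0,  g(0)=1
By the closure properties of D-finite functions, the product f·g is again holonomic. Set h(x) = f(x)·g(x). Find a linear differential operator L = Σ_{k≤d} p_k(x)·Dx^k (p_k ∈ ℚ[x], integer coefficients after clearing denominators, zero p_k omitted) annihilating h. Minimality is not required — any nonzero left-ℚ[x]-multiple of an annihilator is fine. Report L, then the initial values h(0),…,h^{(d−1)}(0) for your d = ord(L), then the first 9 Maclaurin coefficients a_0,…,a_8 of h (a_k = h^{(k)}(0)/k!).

L = (5 + x + 3·x^2) + (2 + 12·x)·Dx + (-1 + x + 3·x^2)·Dx^2  (order 2).
h: a_k = 0, 1, 1, 23/6, 41/6, 2201/120, 4661/120, 473087/5040, 1060373/5040, …
ICs: h(0) = 0, h′(0) = 1.

f: a_k = 0, 1, 0, -1/6, 0, 1/120, 0, -1/5040, 0, …
g: a_k = 1, 1, 4, 7, 19, 40, 97, 217, 508, …
Sym-product of L_f,L_g gives L₀ (≤ ord 2).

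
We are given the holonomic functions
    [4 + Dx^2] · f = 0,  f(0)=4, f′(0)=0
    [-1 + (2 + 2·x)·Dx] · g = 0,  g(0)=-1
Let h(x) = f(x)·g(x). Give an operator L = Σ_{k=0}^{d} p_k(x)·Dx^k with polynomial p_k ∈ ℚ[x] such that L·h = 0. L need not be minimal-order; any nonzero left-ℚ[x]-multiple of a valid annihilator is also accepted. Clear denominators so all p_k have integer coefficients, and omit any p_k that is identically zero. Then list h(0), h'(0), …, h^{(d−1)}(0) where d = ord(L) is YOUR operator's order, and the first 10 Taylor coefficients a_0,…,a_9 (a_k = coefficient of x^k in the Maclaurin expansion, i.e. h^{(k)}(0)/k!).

L = (19 + 32·x + 16·x^2) + (-4 - 4·x)·Dx + (4 + 8·x + 4·x^2)·Dx^2  (order 2).
h: a_k = -4, -2, 17/2, 15/4, -337/96, -181/192, 5281/11520, 3811/23040, -199649/2580480, 12543/573440, …
ICs: h(0) = -4, h′(0) = -2.

f: a_k = 4, 0, -8, 0, 8/3, 0, -16/45, 0, 8/315, 0, …
g: a_k = -1, -1/2, 1/8, -1/16, 5/128, -7/256, 21/1024, -33/2048, 429/32768, -715/65536, …
L₀ := L_f ⊗_s L_g (sym. prod.), ord ≤ 2.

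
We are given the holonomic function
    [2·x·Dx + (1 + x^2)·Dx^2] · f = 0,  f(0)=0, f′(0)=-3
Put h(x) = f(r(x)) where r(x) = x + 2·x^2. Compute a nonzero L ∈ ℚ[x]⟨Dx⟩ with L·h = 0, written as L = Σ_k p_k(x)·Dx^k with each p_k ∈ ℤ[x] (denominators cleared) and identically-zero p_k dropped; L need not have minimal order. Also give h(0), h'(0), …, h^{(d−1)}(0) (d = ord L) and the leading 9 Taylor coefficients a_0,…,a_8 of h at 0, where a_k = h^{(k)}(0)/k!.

f: a_k = 0, -3, 0, 1, 0, -3/5, 0, 3/7, 0, …
Change of var in L_f (x↦r) gives L₀.
L = (-4 + 2·x + 16·x^2 + 48·x^3 + 48·x^4)·Dx + (1 + 4·x + x^2 + 8·x^3 + 20·x^4 + 16·x^5)·Dx^2  (order 2).
h: a_k = 0, -3, -6, 1, 6, 57/5, 2, -165/7, -42, …
ICs: h(0) = 0, h′(0) = -3.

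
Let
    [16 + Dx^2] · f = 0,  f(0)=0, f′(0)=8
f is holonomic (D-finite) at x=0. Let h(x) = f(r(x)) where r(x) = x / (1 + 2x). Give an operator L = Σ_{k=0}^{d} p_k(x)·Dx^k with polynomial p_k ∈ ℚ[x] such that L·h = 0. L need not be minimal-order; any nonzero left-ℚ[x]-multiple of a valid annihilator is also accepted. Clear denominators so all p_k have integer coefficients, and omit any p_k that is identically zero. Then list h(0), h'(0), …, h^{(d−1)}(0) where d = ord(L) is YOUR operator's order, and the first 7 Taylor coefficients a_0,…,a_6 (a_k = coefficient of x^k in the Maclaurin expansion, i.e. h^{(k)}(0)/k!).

f: a_k = 0, 8, 0, -64/3, 0, 256/15, 0, …
Substitute x→r, Dx→(1/r')Dx; clear ⇒ L₀.
L = 16 + (4 + 24·x + 48·x^2 + 32·x^3)·Dx + (1 + 8·x + 24·x^2 + 32·x^3 + 16·x^4)·Dx^2  (order 2).
h: a_k = 0, 8, -16, 32/3, 64, -5504/15, 1280, …
ICs: h(0) = 0, h′(0) = 8.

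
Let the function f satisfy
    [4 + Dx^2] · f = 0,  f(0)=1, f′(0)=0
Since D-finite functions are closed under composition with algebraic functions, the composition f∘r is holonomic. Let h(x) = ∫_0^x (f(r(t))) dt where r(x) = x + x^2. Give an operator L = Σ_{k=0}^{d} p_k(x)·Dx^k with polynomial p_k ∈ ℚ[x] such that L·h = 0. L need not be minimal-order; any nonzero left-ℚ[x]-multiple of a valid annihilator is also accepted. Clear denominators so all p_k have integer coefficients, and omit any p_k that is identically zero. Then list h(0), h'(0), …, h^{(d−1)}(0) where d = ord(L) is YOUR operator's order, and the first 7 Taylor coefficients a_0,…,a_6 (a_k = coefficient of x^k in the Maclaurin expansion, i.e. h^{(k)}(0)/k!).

L = (4 + 24·x + 48·x^2 + 32·x^3)·Dx - 2·Dx^2 + (1 + 2·x)·Dx^3  (order 3).
h: a_k = 0, 1, 0, -2/3, -1, -4/15, 4/9, …
ICs: h(0) = 0, h′(0) = 1, h′′(0) = 0.

f: a_k = 1, 0, -2, 0, 2/3, 0, -4/45, …
Change of var in L_f (x↦r) gives L₀.
h=∫₀ˣh₀: take L = L₀·Dx.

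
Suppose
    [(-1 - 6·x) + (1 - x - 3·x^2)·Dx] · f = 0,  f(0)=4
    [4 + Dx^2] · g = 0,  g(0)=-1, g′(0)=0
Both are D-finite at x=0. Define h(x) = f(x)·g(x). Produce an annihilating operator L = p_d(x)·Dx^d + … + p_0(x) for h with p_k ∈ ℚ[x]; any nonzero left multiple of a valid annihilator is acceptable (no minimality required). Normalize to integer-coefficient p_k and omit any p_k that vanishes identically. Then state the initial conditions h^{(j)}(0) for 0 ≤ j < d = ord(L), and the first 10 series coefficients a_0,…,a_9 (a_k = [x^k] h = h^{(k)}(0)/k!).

f: a_k = 4, 4, 16, 28, 76, 160, 388, 868, 2032, 4636, …
g: a_k = -1, 0, 2, 0, -2/3, 0, 4/45, 0, -2/315, 0, …
f·g: L₀ = L_f ⊗_s L_g, ord ≤ 1·2.
L = (2 + 4·x + 12·x^2) + (2 + 12·x)·Dx + (-1 + x + 3·x^2)·Dx^2  (order 2).
h: a_k = -4, -4, -8, -20, -140/3, -320/3, -11084/45, -25484/45, -82232/63, -946324/315, …
ICs: h(0) = -4, h′(0) = -4.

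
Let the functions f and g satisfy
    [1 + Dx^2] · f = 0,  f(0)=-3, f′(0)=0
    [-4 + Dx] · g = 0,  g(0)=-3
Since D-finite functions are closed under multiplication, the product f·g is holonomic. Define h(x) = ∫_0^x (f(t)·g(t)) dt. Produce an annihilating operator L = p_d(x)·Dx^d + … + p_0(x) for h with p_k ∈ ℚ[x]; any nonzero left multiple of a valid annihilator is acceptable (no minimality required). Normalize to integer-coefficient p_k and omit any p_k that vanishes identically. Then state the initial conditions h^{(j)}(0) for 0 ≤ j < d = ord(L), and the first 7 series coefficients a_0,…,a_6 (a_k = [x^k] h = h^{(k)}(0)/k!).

f: a_k = -3, 0, 3/2, 0, -1/8, 0, 1/240, …
g: a_k = -3, -12, -24, -32, -32, -128/5, -256/15, …
h₀=f·g: eliminate ⇒ L₀, order ≤ 2·1.
h=∫₀ˣh₀: take L = L₀·Dx.
L = 17·Dx - 8·Dx^2 + Dx^3  (order 3).
h: a_k = 0, 9, 18, 45/2, 39/2, 483/40, 101/20, …
ICs: h(0) = 0, h′(0) = 9, h′′(0) = 36.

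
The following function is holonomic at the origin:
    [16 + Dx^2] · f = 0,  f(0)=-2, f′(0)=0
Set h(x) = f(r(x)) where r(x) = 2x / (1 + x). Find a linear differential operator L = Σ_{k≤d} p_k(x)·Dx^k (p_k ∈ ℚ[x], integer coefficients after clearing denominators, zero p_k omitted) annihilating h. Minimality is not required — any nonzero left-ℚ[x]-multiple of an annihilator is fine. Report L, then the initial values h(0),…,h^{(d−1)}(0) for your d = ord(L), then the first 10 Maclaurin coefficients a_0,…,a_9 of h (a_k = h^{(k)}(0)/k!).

f: a_k = -2, 0, 16, 0, -64/3, 0, 512/45, 0, -1024/315, 0, …
h₀=f(r): pull back L_f along r ⇒ L₀.
L = 64 + (2 + 6·x + 6·x^2 + 2·x^3)·Dx + (1 + 4·x + 6·x^2 + 4·x^3 + x^4)·Dx^2  (order 2).
h: a_k = -2, 0, 64, -128, -448/3, 3328/3, -106432/45, 10368/5, 932672/315, -4888064/315, …
ICs: h(0) = -2, h′(0) = 0.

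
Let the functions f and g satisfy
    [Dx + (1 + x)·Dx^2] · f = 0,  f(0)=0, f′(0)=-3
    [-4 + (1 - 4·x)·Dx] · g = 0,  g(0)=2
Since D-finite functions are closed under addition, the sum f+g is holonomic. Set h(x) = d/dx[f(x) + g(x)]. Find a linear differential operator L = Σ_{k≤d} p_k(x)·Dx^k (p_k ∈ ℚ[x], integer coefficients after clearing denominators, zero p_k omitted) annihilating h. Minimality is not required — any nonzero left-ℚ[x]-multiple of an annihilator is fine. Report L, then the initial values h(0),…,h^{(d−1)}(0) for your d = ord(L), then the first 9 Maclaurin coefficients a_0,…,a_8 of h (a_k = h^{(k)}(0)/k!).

f: a_k = 0, -3, 3/2, -1, 3/4, -3/5, 1/2, -3/7, 3/8, …
g: a_k = 2, 8, 32, 128, 512, 2048, 8192, 32768, 131072, …
Sum ⇒ L₀ = lclm(L_f,L_g) in ℚ(x)⟨Dx⟩.
Differentiate: ansatz ord ≤ ord L₀ ⇒ L.
L = (-112 - 32·x) + (-94 - 208·x - 64·x^2)·Dx + (9 - 23·x - 48·x^2 - 16·x^3)·Dx^2  (order 2).
h: a_k = 5, 67, 381, 2051, 10237, 49155, 229373, 1048579, 4718589, …
ICs: h(0) = 5, h′(0) = 67.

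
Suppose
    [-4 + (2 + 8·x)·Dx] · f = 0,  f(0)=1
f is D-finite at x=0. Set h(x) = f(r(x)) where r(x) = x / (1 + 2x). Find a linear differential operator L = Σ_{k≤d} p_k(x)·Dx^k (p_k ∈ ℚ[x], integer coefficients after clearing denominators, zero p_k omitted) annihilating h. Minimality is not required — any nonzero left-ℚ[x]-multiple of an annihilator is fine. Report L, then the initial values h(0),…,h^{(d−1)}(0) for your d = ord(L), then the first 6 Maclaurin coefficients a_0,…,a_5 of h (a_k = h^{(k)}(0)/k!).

L = -2 + (1 + 8·x + 12·x^2)·Dx  (order 1).
h: a_k = 1, 2, -6, 20, -74, 300, …
ICs: h(0) = 1.

f: a_k = 1, 2, -2, 4, -10, 28, …
Substitute x→r, Dx→(1/r')Dx; clear ⇒ L₀.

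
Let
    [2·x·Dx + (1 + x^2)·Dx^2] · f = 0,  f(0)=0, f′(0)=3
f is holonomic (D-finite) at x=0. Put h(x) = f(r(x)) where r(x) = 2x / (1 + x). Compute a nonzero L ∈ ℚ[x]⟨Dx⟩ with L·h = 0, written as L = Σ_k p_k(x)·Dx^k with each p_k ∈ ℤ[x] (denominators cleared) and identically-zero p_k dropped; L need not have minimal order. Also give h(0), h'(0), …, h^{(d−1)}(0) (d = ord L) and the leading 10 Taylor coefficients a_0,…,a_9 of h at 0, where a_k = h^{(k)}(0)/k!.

L = (2 + 10·x)·Dx + (1 + 2·x + 5·x^2)·Dx^2  (order 2).
h: a_k = 0, 6, -6, -2, 18, -114/5, -22, 834/7, -126, -718/3, …
ICs: h(0) = 0, h′(0) = 6.

f: a_k = 0, 3, 0, -1, 0, 3/5, 0, -3/7, 0, 1/3, …
L₀ from L_f via x↦r, Dx↦r'^{-1}Dx.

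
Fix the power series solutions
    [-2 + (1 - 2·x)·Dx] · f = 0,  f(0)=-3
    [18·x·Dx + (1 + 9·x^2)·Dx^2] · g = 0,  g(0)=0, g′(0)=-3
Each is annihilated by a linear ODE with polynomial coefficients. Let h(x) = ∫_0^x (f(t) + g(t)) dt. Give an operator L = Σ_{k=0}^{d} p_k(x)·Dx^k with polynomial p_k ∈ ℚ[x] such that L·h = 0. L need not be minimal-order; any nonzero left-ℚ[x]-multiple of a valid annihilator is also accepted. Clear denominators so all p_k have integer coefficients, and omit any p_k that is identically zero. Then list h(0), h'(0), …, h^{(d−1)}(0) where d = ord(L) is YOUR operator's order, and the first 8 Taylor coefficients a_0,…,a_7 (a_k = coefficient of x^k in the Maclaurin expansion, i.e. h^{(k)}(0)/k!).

L = (-36 + 288·x + 972·x^2)·Dx^2 + (21 - 36·x + 9·x^2 + 972·x^3)·Dx^3 + (-2 - 5·x - 45·x^3 + 162·x^4)·Dx^4  (order 4).
h: a_k = 0, -3, -9/2, -4, -15/4, -48/5, -241/10, -192/7, …
ICs: h(0) = 0, h′(0) = -3, h′′(0) = -9, h′′′(0) = -24.

f: a_k = -3, -6, -12, -24, -48, -96, -192, -384, …
g: a_k = 0, -3, 0, 9, 0, -243/5, 0, 2187/7, …
L₀ := lclm(L_f,L_g); ord L₀ ≤ 1+2.
∫: right-multiply L₀ by Dx.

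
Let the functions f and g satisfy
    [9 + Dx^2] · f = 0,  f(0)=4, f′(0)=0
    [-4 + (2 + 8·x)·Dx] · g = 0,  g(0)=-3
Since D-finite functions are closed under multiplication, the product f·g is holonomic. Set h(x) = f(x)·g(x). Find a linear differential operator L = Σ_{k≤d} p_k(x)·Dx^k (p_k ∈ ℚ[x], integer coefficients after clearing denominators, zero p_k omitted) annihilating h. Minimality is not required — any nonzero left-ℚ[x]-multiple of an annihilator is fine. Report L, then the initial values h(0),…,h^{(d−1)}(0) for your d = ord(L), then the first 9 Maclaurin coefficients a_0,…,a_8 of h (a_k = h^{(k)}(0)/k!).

f: a_k = 4, 0, -18, 0, 27/2, 0, -81/20, 0, 729/1120, …
g: a_k = -3, -6, 6, -12, 30, -84, 252, -792, 2574, …
h₀=f·g: eliminate ⇒ L₀, order ≤ 2·1.
L = (21 + 72·x + 144·x^2) + (-4 - 16·x)·Dx + (1 + 8·x + 16·x^2)·Dx^2  (order 2).
h: a_k = -12, -24, 78, 60, -57/2, -201, 11223/20, -17937/10, 6875397/1120, …
ICs: h(0) = -12, h′(0) = -24.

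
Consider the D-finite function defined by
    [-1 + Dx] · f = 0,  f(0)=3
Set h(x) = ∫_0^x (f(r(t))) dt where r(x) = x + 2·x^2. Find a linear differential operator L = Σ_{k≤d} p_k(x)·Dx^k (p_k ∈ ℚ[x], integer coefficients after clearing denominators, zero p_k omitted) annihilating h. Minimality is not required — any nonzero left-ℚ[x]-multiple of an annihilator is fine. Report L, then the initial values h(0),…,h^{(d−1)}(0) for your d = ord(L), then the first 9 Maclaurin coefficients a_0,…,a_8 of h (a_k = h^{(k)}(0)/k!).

L = (-1 - 4·x)·Dx + Dx^2  (order 2).
h: a_k = 0, 3, 3/2, 5/2, 13/8, 73/40, 281/240, 1741/1680, 1697/2688, …
ICs: h(0) = 0, h′(0) = 3.

f: a_k = 3, 3, 3/2, 1/2, 1/8, 1/40, 1/240, 1/1680, 1/13440, …
Change of var in L_f (x↦r) gives L₀.
Integrate: L := L₀·Dx.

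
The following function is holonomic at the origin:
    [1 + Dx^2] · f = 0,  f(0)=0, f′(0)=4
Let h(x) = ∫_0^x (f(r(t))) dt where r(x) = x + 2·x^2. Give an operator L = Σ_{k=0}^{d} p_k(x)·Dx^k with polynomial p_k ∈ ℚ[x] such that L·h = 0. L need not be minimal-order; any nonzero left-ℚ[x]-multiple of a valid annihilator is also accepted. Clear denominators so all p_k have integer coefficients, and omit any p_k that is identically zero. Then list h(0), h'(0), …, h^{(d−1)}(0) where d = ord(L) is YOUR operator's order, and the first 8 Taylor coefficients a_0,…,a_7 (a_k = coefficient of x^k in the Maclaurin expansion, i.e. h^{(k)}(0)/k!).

L = (1 + 12·x + 48·x^2 + 64·x^3)·Dx - 4·Dx^2 + (1 + 4·x)·Dx^3  (order 3).
h: a_k = 0, 0, 2, 8/3, -1/6, -4/5, -239/180, -5/7, …
ICs: h(0) = 0, h′(0) = 0, h′′(0) = 4.

f: a_k = 0, 4, 0, -2/3, 0, 1/30, 0, -1/1260, …
h₀=f(r): pull back L_f along r ⇒ L₀.
Integrate: L := L₀·Dx.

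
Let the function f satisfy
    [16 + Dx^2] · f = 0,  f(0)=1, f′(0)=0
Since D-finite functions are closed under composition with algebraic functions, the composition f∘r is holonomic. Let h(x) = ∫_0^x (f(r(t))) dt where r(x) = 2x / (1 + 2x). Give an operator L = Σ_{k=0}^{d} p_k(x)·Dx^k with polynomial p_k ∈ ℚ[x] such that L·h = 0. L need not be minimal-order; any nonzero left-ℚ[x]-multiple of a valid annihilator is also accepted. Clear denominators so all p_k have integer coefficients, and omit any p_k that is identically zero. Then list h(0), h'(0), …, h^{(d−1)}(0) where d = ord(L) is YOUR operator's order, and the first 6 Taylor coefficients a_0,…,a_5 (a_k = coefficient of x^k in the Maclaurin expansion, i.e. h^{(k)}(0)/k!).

f: a_k = 1, 0, -8, 0, 32/3, 0, …
L₀ from L_f via x↦r, Dx↦r'^{-1}Dx.
h=∫₀ˣh₀: take L = L₀·Dx.
L = 64·Dx + (4 + 24·x + 48·x^2 + 32·x^3)·Dx^2 + (1 + 8·x + 24·x^2 + 32·x^3 + 16·x^4)·Dx^3  (order 3).
h: a_k = 0, 1, 0, -32/3, 32, -128/3, …
ICs: h(0) = 0, h′(0) = 1, h′′(0) = 0.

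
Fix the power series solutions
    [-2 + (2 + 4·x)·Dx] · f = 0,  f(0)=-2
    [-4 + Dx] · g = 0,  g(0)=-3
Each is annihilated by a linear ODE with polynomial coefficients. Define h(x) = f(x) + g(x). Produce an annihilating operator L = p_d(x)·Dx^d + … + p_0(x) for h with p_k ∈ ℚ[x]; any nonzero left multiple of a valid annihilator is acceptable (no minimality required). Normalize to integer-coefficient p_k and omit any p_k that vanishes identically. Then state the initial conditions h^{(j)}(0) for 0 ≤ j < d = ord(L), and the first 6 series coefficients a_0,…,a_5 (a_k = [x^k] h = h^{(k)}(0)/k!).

f: a_k = -2, -2, 1, -1, 5/4, -7/4, …
g: a_k = -3, -12, -24, -32, -32, -128/5, …
L₀ := lclm(L_f,L_g); ord L₀ ≤ 1+1.
L = (20 + 32·x) + (-17 - 64·x - 64·x^2)·Dx + (3 + 14·x + 16·x^2)·Dx^2  (order 2).
h: a_k = -5, -14, -23, -33, -123/4, -547/20, …
ICs: h(0) = -5, h′(0) = -14.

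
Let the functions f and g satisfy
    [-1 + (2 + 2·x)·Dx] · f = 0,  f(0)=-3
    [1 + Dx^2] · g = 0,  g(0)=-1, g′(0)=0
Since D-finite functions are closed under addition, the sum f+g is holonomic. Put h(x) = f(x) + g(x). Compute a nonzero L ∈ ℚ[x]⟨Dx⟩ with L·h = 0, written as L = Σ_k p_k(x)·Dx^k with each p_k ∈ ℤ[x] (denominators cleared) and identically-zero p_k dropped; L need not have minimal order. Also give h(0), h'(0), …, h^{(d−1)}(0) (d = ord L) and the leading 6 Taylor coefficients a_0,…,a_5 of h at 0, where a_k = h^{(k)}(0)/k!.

L = (-7 - 8·x - 4·x^2) + (6 + 22·x + 24·x^2 + 8·x^3)·Dx + (-7 - 8·x - 4·x^2)·Dx^2 + (6 + 22·x + 24·x^2 + 8·x^3)·Dx^3  (order 3).
h: a_k = -4, -3/2, 7/8, -3/16, 29/384, -21/256, …
ICs: h(0) = -4, h′(0) = -3/2, h′′(0) = 7/4.

f: a_k = -3, -3/2, 3/8, -3/16, 15/128, -21/256, …
g: a_k = -1, 0, 1/2, 0, -1/24, 0, …
f+g: L₀ = lclm(L_f,L_g), ord ≤ 1+2.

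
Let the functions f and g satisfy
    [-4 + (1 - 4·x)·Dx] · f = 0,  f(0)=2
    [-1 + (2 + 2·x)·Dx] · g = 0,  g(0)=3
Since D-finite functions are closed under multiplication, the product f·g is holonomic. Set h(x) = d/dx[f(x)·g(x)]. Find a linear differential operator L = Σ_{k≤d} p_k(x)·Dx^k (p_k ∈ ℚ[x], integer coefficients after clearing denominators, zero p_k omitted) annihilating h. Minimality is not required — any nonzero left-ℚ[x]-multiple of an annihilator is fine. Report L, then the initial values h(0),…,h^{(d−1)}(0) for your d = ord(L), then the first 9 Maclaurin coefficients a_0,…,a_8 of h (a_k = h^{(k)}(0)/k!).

f: a_k = 2, 8, 32, 128, 512, 2048, 8192, 32768, 131072, …
g: a_k = 3, 3/2, -3/8, 3/16, -15/128, 21/256, -63/1024, 99/2048, -1287/32768, …
h₀=f·g: eliminate ⇒ L₀, order ≤ 1·1.
h₀' ⇒ L via d/dx closure of L₀.
L = (143 + 216·x + 48·x^2) + (-18 + 46·x + 96·x^2 + 32·x^3)·Dx  (order 1).
h: a_k = 27, 429/2, 10305/8, 109905/16, 4396305/128, 42204339/256, 787815021/1024, 7202878905/2048, 518607300465/32768, …
ICs: h(0) = 27.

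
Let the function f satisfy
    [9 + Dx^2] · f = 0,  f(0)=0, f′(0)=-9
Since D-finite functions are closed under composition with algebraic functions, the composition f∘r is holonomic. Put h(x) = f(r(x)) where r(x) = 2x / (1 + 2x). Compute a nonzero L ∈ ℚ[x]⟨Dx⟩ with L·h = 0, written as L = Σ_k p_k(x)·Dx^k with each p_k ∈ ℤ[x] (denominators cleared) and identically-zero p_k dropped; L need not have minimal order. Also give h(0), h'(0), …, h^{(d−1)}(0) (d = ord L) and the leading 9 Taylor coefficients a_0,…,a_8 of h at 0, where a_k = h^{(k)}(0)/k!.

L = 36 + (4 + 24·x + 48·x^2 + 32·x^3)·Dx + (1 + 8·x + 24·x^2 + 32·x^3 + 16·x^4)·Dx^2  (order 2).
h: a_k = 0, -18, 36, 36, -504, 10548/5, -6120, 464472/35, -90864/5, …
ICs: h(0) = 0, h′(0) = -18.

f: a_k = 0, -9, 0, 27/2, 0, -243/40, 0, 729/560, 0, …
Substitute x→r, Dx→(1/r')Dx; clear ⇒ L₀.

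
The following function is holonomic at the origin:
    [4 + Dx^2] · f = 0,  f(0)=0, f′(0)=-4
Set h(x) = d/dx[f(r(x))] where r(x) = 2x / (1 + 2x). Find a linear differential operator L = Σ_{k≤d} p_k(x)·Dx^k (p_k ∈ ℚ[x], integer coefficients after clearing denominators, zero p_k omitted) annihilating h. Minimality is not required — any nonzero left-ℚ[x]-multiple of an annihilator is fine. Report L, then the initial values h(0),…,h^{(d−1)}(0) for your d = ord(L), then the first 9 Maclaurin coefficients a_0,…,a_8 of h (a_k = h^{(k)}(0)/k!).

L = (40 + 96·x + 96·x^2) + (12 + 72·x + 144·x^2 + 96·x^3)·Dx + (1 + 8·x + 24·x^2 + 32·x^3 + 16·x^4)·Dx^2  (order 2).
h: a_k = -8, 32, -32, -256, 5504/3, -7680, 1131008/45, -3104768/45, 50444288/315, …
ICs: h(0) = -8, h′(0) = 32.

f: a_k = 0, -4, 0, 8/3, 0, -8/15, 0, 16/315, 0, …
Change of var in L_f (x↦r) gives L₀.
h=h₀': d/dx-closure on L₀ ⇒ L.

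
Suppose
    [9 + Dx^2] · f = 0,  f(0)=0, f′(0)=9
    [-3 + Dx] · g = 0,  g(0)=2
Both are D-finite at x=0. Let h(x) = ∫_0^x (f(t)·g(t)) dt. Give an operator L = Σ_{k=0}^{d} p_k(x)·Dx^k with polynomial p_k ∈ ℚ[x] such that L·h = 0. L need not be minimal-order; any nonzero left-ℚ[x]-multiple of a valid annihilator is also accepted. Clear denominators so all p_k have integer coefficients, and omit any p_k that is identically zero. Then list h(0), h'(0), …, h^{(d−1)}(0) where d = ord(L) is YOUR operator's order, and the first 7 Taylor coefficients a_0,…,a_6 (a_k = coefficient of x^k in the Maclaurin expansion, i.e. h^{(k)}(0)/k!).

L = 18·Dx - 6·Dx^2 + Dx^3  (order 3).
h: a_k = 0, 0, 9, 18, 27/2, 0, -81/10, …
ICs: h(0) = 0, h′(0) = 0, h′′(0) = 18.

f: a_k = 0, 9, 0, -27/2, 0, 243/40, 0, …
g: a_k = 2, 6, 9, 9, 27/4, 81/20, 81/40, …
Product ⇒ symmetric product L₀, ord ≤ 2.
Integrate: L := L₀·Dx.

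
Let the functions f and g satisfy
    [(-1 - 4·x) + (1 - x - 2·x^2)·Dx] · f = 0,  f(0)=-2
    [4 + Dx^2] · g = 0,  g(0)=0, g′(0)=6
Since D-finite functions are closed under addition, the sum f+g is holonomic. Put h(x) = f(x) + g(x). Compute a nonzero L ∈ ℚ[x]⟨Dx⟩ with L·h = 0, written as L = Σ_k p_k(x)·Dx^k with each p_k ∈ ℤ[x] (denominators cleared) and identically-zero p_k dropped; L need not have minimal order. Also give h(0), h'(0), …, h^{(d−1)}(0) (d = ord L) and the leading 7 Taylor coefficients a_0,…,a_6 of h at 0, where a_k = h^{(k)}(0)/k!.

L = (68 + 304·x + 200·x^2 + 320·x^3 + 160·x^4 + 128·x^5) + (-20 + 12·x + 24·x^2 + 8·x^3 + 48·x^4 + 96·x^5 + 64·x^6)·Dx + (17 + 76·x + 50·x^2 + 80·x^3 + 40·x^4 + 32·x^5)·Dx^2 + (-5 + 3·x + 6·x^2 + 2·x^3 + 12·x^4 + 24·x^5 + 16·x^6)·Dx^3  (order 3).
h: a_k = -2, 4, -6, -14, -22, -206/5, -86, …
ICs: h(0) = -2, h′(0) = 4, h′′(0) = -12.

f: a_k = -2, -2, -6, -10, -22, -42, -86, …
g: a_k = 0, 6, 0, -4, 0, 4/5, 0, …
h₀=f+g: left-lcm gives L₀, ord ≤ 3.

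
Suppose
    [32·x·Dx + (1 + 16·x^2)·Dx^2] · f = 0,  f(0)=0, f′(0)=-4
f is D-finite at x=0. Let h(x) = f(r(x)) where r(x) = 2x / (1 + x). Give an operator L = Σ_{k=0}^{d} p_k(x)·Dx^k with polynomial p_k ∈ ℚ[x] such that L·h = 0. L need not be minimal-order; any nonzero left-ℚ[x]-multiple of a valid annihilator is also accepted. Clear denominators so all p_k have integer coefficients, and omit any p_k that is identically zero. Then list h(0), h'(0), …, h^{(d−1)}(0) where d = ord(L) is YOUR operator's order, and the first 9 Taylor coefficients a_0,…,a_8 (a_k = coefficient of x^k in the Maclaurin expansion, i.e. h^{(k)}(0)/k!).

L = (2 + 130·x)·Dx + (1 + 2·x + 65·x^2)·Dx^2  (order 2).
h: a_k = 0, -8, 8, 488/3, -504, -27688/5, 93208/3, 1426888/7, -1871352, …
ICs: h(0) = 0, h′(0) = -8.

f: a_k = 0, -4, 0, 64/3, 0, -1024/5, 0, 16384/7, 0, …
L₀ from L_f via x↦r, Dx↦r'^{-1}Dx.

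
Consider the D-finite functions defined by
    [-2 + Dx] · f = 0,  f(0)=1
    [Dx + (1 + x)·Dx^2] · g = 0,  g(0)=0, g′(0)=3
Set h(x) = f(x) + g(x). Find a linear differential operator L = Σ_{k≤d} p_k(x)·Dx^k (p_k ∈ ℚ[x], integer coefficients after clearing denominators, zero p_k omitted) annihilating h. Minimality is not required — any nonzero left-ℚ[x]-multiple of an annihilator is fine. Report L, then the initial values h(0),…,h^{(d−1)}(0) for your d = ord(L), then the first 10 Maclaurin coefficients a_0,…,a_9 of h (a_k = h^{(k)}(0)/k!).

L = (-8 - 4·x)·Dx + (-2 - 8·x - 4·x^2)·Dx^2 + (3 + 5·x + 2·x^2)·Dx^3  (order 3).
h: a_k = 1, 5, 1/2, 7/3, -1/12, 13/15, -37/90, 143/315, -929/2520, 949/2835, …
ICs: h(0) = 1, h′(0) = 5, h′′(0) = 1.

f: a_k = 1, 2, 2, 4/3, 2/3, 4/15, 4/45, 8/315, 2/315, 4/2835, …
g: a_k = 0, 3, -3/2, 1, -3/4, 3/5, -1/2, 3/7, -3/8, 1/3, …
Sum ⇒ L₀ = lclm(L_f,L_g) in ℚ(x)⟨Dx⟩.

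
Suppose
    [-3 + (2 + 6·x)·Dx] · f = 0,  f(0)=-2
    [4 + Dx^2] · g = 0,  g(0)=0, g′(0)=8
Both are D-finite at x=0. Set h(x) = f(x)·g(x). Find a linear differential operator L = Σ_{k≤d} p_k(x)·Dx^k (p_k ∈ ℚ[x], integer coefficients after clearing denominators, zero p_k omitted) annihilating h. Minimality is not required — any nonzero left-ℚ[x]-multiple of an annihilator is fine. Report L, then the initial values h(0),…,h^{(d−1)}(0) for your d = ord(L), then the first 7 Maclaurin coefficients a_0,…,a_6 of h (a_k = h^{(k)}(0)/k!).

f: a_k = -2, -3, 9/4, -27/8, 405/64, -1701/128, 15309/512, …
g: a_k = 0, 8, 0, -16/3, 0, 16/15, 0, …
Product ⇒ symmetric product L₀, ord ≤ 2.
L = (43 + 96·x + 144·x^2) + (-12 - 36·x)·Dx + (4 + 24·x + 36·x^2)·Dx^2  (order 2).
h: a_k = 0, -16, -24, 86/3, -11, 4379/120, -7321/80, …
ICs: h(0) = 0, h′(0) = -16.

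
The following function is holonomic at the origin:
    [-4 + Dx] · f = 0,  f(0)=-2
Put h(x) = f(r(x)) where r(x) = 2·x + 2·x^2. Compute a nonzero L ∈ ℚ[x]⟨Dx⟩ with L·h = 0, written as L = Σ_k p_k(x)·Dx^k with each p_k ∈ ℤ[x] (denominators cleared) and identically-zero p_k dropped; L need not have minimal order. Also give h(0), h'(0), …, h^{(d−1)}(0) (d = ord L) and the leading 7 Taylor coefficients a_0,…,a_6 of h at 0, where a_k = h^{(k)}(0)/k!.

L = (-8 - 16·x) + Dx  (order 1).
h: a_k = -2, -16, -80, -896/3, -2752/3, -36352/15, -255488/45, …
ICs: h(0) = -2.

f: a_k = -2, -8, -16, -64/3, -64/3, -256/15, -512/45, …
Substitute x→r, Dx→(1/r')Dx; clear ⇒ L₀.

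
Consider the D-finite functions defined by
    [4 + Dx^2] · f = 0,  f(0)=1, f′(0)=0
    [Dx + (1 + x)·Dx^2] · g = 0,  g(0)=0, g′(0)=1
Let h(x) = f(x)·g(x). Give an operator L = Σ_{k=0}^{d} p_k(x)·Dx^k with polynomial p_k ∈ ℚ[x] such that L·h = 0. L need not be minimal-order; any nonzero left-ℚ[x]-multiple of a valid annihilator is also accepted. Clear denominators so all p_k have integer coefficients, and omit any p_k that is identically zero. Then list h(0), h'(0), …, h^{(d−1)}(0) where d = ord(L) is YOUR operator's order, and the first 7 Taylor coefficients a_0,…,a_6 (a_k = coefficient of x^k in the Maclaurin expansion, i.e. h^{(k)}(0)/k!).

L = (168 + 864·x + 1456·x^2 + 1024·x^3 + 256·x^4) + (112 + 368·x + 384·x^2 + 128·x^3)·Dx + (102 + 464·x + 744·x^2 + 512·x^3 + 128·x^4)·Dx^2 + (28 + 92·x + 96·x^2 + 32·x^3)·Dx^3 + (15 + 62·x + 95·x^2 + 64·x^3 + 16·x^4)·Dx^4  (order 4).
h: a_k = 0, 1, -1/2, -5/3, 3/4, 1/5, 0, …
ICs: h(0) = 0, h′(0) = 1, h′′(0) = -1, h′′′(0) = -10.

f: a_k = 1, 0, -2, 0, 2/3, 0, -4/45, …
g: a_k = 0, 1, -1/2, 1/3, -1/4, 1/5, -1/6, …
L₀ := L_f ⊗_s L_g (sym. prod.), ord ≤ 4.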